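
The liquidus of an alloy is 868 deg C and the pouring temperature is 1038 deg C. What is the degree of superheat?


Formula: Superheat = T_pour - T_melt
Superheat = 1038 - 868 = 170 deg C


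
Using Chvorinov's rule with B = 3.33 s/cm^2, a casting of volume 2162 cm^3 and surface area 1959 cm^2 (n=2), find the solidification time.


Formula: t_s = B * (V/A)^n  (Chvorinov's rule, n=2)
Modulus M = V/A = 2162/1959 = 1.103624 cm
M^2 = 1.103624^2 = 1.217986 cm^2
t_s = 3.33 * 1.217986 = 4.0559 s

Final answer: 4.0559 s


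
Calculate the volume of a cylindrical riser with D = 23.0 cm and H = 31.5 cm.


Formula: V = pi * (D/2)^2 * H  (cylinder volume)
Radius = D/2 = 23.0/2 = 11.5 cm
V = pi * 11.5^2 * 31.5 = 13087.4823 cm^3

13087.4823 cm^3


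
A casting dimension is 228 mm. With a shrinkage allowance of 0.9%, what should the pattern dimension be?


Formula: L_pattern = L_casting * (1 + shrinkage_rate/100)
Shrinkage factor = 1 + 0.9/100 = 1.009
L_pattern = 228 mm * 1.009 = 230.0520 mm

230.0520 mm


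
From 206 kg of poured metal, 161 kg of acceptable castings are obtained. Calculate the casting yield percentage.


Formula: Casting Yield = (W_good / W_total) * 100
Yield = (161 kg / 206 kg) * 100 = 78.1553%


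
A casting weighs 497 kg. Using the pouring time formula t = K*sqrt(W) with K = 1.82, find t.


Formula: t = K * sqrt(W)
sqrt(W) = sqrt(497) = 22.29350
t = 1.82 * 22.29350 = 40.5742 s

Final answer: 40.5742 s


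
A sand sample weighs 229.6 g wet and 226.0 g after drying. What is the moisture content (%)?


Formula: MC = (W_wet - W_dry) / W_wet * 100
Water mass = 229.6 - 226.0 = 3.6 g
MC = 3.6 / 229.6 * 100 = 1.5679%

Answer: 1.5679%


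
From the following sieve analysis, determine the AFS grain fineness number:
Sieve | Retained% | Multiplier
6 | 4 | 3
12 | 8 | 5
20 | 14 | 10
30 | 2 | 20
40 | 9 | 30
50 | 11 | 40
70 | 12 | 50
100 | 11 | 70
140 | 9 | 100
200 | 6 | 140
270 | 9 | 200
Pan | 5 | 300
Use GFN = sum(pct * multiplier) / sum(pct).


Formula: GFN = sum(pct * multiplier) / sum(pct)
sum(pct * multiplier) = 7352
sum(pct) = 100
GFN = 7352 / 100 = 73.52

Answer: 73.52


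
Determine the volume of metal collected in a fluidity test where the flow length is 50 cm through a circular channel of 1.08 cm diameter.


Formula: V = pi * (d/2)^2 * L  (cylinder volume)
Radius = 1.08/2 = 0.54 cm
V = pi * 0.54^2 * 50 = 45.8044 cm^3

45.8044 cm^3


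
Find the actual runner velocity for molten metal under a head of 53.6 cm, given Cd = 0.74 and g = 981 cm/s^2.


Formula: v = Cd * sqrt(2 * g * h)  (Torricelli with discharge coefficient)
2*g*h = 2 * 981 * 53.6 = 105163.2 cm^2/s^2
sqrt(105163.2) = 324.28876 cm/s
v = 0.74 * 324.28876 = 239.9737 cm/s

Final answer: 239.9737 cm/s


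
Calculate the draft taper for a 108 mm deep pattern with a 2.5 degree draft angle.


Formula: taper = depth * tan(draft_angle)
tan(2.5 deg) = 0.0436609
taper = 108 mm * 0.0436609 = 4.7154 mm

Final answer: 4.7154 mm


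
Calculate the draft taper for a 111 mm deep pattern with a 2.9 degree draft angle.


Formula: taper = depth * tan(draft_angle)
tan(2.9 deg) = 0.0506578
taper = 111 mm * 0.0506578 = 5.6230 mm


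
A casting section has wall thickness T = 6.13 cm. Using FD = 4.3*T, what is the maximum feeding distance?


Formula: FD = 4.3 * T  (riser feeding-distance rule)
FD = 4.3 * 6.13 cm = 26.3590 cm


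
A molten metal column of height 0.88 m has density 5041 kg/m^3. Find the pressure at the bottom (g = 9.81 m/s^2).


Formula: P = rho * g * h
rho * g = 5041 * 9.81 = 49452.21 N/m^3
P = 49452.21 * 0.88 = 43517.9448 Pa

Final answer: 43517.9448 Pa


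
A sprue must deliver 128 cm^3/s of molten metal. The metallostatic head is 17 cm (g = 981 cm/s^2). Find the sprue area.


Formula: v = sqrt(2*g*h), A = Q/v
Velocity: v = sqrt(2 * 981 * 17) = sqrt(33354) = 182.6308 cm/s
Sprue area: A = Q / v = 128 / 182.6308 = 0.7009 cm^2

Final answer: 0.7009 cm^2


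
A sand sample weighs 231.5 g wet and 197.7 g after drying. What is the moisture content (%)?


Formula: MC = (W_wet - W_dry) / W_wet * 100
Water mass = 231.5 - 197.7 = 33.8 g
MC = 33.8 / 231.5 * 100 = 14.6004%

14.6004%


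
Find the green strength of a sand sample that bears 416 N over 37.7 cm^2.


Formula: Compressive Strength = Force / Area
Strength = 416 N / 37.7 cm^2 = 11.0345 N/cm^2


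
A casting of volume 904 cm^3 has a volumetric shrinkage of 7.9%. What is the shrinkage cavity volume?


Formula: V_shrink = V_casting * shrinkage_pct / 100
V_shrink = 904 cm^3 * 7.9 / 100 = 71.4160 cm^3

71.4160 cm^3


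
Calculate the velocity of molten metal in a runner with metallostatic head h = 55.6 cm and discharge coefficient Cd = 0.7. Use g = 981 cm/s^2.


Formula: v = Cd * sqrt(2 * g * h)  (Torricelli with discharge coefficient)
2*g*h = 2 * 981 * 55.6 = 109087.2 cm^2/s^2
sqrt(109087.2) = 330.28351 cm/s
v = 0.7 * 330.28351 = 231.1985 cm/s

Answer: 231.1985 cm/s


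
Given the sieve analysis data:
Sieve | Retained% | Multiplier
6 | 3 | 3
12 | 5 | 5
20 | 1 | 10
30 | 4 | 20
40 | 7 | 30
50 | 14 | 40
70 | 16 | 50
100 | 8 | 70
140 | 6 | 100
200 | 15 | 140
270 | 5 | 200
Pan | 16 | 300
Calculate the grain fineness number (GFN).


Formula: GFN = sum(pct * multiplier) / sum(pct)
sum(pct * multiplier) = 10754
sum(pct) = 100
GFN = 10754 / 100 = 107.54


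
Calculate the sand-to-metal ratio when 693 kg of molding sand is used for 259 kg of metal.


Formula: Sand-to-Metal Ratio = W_sand / W_metal
Ratio = 693 kg / 259 kg = 2.6757

Answer: 2.6757


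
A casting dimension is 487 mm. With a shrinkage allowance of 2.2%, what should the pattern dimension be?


Formula: L_pattern = L_casting * (1 + shrinkage_rate/100)
Shrinkage factor = 1 + 2.2/100 = 1.022
L_pattern = 487 mm * 1.022 = 497.7140 mm

Answer: 497.7140 mm


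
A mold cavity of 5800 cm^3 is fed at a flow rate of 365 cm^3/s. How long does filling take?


Formula: t_fill = V_mold / Q_flow
t = 5800 cm^3 / 365 cm^3/s = 15.8904 s


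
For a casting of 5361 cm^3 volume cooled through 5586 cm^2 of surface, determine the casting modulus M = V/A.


Formula: Casting Modulus M = V / A
M = 5361 cm^3 / 5586 cm^2 = 0.9597 cm

Final answer: 0.9597 cm


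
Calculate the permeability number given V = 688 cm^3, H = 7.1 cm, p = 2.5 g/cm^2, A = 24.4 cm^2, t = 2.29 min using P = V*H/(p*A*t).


Formula: Permeability Number P = (V * H) / (p * A * t)
Numerator: V * H = 688 * 7.1 = 4884.8
Denominator: p * A * t = 2.5 * 24.4 * 2.29 = 139.69
P = 4884.8 / 139.69 = 34.9689

Answer: 34.9689


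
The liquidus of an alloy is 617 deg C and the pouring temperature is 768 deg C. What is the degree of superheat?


Formula: Superheat = T_pour - T_melt
Superheat = 768 - 617 = 151 deg C

151 deg C


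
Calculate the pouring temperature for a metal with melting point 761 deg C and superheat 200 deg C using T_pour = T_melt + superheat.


Formula: T_pour = T_melt + Superheat
T_pour = 761 + 200 = 961 deg C

Answer: 961 deg C


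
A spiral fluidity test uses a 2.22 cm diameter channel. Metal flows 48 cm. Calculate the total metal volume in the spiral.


Formula: V = pi * (d/2)^2 * L  (cylinder volume)
Radius = 2.22/2 = 1.11 cm
V = pi * 1.11^2 * 48 = 185.7963 cm^3

Answer: 185.7963 cm^3


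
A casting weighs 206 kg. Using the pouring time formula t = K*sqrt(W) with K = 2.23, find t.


Formula: t = K * sqrt(W)
sqrt(W) = sqrt(206) = 14.35270
t = 2.23 * 14.35270 = 32.0065 s

32.0065 s


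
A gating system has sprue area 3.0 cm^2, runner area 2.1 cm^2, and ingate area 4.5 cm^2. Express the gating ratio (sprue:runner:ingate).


Sprue:Runner:Ingate = 1 : 2.1/3.0 : 4.5/3.0 = 1:0.70:1.50

Final answer: 1:0.70:1.50


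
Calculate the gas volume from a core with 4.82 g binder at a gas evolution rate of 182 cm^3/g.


Formula: V_gas = W_binder * gas_evolution_rate
V = 4.82 g * 182 cm^3/g = 877.2400 cm^3


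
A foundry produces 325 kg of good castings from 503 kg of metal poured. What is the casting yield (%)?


Formula: Casting Yield = (W_good / W_total) * 100
Yield = (325 kg / 503 kg) * 100 = 64.6123%


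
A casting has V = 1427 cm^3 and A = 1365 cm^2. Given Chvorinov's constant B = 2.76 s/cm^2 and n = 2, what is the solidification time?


Formula: t_s = B * (V/A)^n  (Chvorinov's rule, n=2)
Modulus M = V/A = 1427/1365 = 1.045421 cm
M^2 = 1.045421^2 = 1.092905 cm^2
t_s = 2.76 * 1.092905 = 3.0164 s

Final answer: 3.0164 s


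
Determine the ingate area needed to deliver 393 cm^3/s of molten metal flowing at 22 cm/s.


Formula: A_ingate = Q / v  (continuity equation)
A = 393 cm^3/s / 22 cm/s = 17.8636 cm^2


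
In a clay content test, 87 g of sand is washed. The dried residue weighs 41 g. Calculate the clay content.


Formula: Clay% = (W_total - W_washed) / W_total * 100
Clay mass = 87 - 41 = 46 g
Clay% = 46 / 87 * 100 = 52.8736%

Answer: 52.8736%


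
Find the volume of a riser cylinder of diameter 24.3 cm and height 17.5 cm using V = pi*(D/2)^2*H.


Formula: V = pi * (D/2)^2 * H  (cylinder volume)
Radius = D/2 = 24.3/2 = 12.15 cm
V = pi * 12.15^2 * 17.5 = 8115.9708 cm^3


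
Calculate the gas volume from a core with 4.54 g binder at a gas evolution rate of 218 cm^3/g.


Formula: V_gas = W_binder * gas_evolution_rate
V = 4.54 g * 218 cm^3/g = 989.7200 cm^3

Answer: 989.7200 cm^3


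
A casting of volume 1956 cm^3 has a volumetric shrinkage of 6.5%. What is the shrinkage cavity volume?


Formula: V_shrink = V_casting * shrinkage_pct / 100
V_shrink = 1956 cm^3 * 6.5 / 100 = 127.1400 cm^3

127.1400 cm^3


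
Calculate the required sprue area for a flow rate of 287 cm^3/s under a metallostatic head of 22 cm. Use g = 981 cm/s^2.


Formula: v = sqrt(2*g*h), A = Q/v
Velocity: v = sqrt(2 * 981 * 22) = sqrt(43164) = 207.7595 cm/s
Sprue area: A = Q / v = 287 / 207.7595 = 1.3814 cm^2

1.3814 cm^2


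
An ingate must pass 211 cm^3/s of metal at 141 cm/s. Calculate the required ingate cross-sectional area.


Formula: A_ingate = Q / v  (continuity equation)
A = 211 cm^3/s / 141 cm/s = 1.4965 cm^2

Final answer: 1.4965 cm^2


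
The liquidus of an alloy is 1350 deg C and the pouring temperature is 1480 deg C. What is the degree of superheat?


Formula: Superheat = T_pour - T_melt
Superheat = 1480 - 1350 = 130 deg C

130 deg C


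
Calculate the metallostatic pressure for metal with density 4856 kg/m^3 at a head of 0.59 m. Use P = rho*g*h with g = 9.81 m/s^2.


Formula: P = rho * g * h
rho * g = 4856 * 9.81 = 47637.36 N/m^3
P = 47637.36 * 0.59 = 28106.0424 Pa

Final answer: 28106.0424 Pa


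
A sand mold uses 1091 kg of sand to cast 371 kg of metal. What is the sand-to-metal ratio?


Formula: Sand-to-Metal Ratio = W_sand / W_metal
Ratio = 1091 kg / 371 kg = 2.9407

Answer: 2.9407


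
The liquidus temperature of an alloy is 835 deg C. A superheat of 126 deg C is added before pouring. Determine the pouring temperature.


Formula: T_pour = T_melt + Superheat
T_pour = 835 + 126 = 961 deg C

Final answer: 961 deg C


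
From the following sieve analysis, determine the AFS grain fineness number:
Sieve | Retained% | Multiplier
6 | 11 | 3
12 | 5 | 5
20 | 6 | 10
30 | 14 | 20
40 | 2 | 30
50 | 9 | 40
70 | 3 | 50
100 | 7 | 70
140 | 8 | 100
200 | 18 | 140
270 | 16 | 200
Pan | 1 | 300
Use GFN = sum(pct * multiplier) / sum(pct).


Formula: GFN = sum(pct * multiplier) / sum(pct)
sum(pct * multiplier) = 8278
sum(pct) = 100
GFN = 8278 / 100 = 82.78


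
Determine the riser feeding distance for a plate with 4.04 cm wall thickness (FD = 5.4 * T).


Formula: FD = 5.4 * T  (riser feeding-distance rule)
FD = 5.4 * 4.04 cm = 21.8160 cm

Final answer: 21.8160 cm


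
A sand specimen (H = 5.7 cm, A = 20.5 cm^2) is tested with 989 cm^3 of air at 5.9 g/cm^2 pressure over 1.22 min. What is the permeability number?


Formula: Permeability Number P = (V * H) / (p * A * t)
Numerator: V * H = 989 * 5.7 = 5637.3
Denominator: p * A * t = 5.9 * 20.5 * 1.22 = 147.559
P = 5637.3 / 147.559 = 38.2037


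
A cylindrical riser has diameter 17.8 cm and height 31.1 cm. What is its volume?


Formula: V = pi * (D/2)^2 * H  (cylinder volume)
Radius = D/2 = 17.8/2 = 8.9 cm
V = pi * 8.9^2 * 31.1 = 7739.0967 cm^3

7739.0967 cm^3


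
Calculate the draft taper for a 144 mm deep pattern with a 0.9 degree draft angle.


Formula: taper = depth * tan(draft_angle)
tan(0.9 deg) = 0.0157093
taper = 144 mm * 0.0157093 = 2.2621 mm

Answer: 2.2621 mm


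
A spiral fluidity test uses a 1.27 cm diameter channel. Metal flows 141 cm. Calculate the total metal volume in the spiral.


Formula: V = pi * (d/2)^2 * L  (cylinder volume)
Radius = 1.27/2 = 0.635 cm
V = pi * 0.635^2 * 141 = 178.6144 cm^3

Answer: 178.6144 cm^3


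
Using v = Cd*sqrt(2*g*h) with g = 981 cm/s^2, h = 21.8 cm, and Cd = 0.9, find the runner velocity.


Formula: v = Cd * sqrt(2 * g * h)  (Torricelli with discharge coefficient)
2*g*h = 2 * 981 * 21.8 = 42771.6 cm^2/s^2
sqrt(42771.6) = 206.81296 cm/s
v = 0.9 * 206.81296 = 186.1317 cm/s


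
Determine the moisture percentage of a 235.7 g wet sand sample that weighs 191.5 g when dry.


Formula: MC = (W_wet - W_dry) / W_wet * 100
Water mass = 235.7 - 191.5 = 44.2 g
MC = 44.2 / 235.7 * 100 = 18.7527%

Final answer: 18.7527%


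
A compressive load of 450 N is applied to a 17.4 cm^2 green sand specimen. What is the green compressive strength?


Formula: Compressive Strength = Force / Area
Strength = 450 N / 17.4 cm^2 = 25.8621 N/cm^2


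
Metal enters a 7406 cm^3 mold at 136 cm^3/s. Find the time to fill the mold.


Formula: t_fill = V_mold / Q_flow
t = 7406 cm^3 / 136 cm^3/s = 54.4559 s

Final answer: 54.4559 s


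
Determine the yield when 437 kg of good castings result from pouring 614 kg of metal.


Formula: Casting Yield = (W_good / W_total) * 100
Yield = (437 kg / 614 kg) * 100 = 71.1726%

Answer: 71.1726%


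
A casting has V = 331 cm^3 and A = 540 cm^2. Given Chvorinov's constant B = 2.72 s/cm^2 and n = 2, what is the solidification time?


Formula: t_s = B * (V/A)^n  (Chvorinov's rule, n=2)
Modulus M = V/A = 331/540 = 0.612963 cm
M^2 = 0.612963^2 = 0.375724 cm^2
t_s = 2.72 * 0.375724 = 1.0220 s

1.0220 s


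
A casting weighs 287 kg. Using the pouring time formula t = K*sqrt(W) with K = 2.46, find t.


Formula: t = K * sqrt(W)
sqrt(W) = sqrt(287) = 16.94107
t = 2.46 * 16.94107 = 41.6750 s

41.6750 s


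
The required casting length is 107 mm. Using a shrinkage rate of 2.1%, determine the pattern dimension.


Formula: L_pattern = L_casting * (1 + shrinkage_rate/100)
Shrinkage factor = 1 + 2.1/100 = 1.021
L_pattern = 107 mm * 1.021 = 109.2470 mm

109.2470 mm


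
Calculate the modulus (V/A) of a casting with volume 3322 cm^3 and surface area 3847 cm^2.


Formula: Casting Modulus M = V / A
M = 3322 cm^3 / 3847 cm^2 = 0.8635 cm

0.8635 cm


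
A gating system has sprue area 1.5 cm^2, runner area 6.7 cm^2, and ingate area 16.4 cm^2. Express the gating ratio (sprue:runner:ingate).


Sprue:Runner:Ingate = 1 : 6.7/1.5 : 16.4/1.5 = 1:4.47:10.93

1:4.47:10.93


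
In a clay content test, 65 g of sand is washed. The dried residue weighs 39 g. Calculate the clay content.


Formula: Clay% = (W_total - W_washed) / W_total * 100
Clay mass = 65 - 39 = 26 g
Clay% = 26 / 65 * 100 = 40.0000%

40.0000%


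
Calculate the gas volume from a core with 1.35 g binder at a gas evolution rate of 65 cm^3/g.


Formula: V_gas = W_binder * gas_evolution_rate
V = 1.35 g * 65 cm^3/g = 87.7500 cm^3

Final answer: 87.7500 cm^3


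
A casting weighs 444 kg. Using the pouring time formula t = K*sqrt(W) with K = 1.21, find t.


Formula: t = K * sqrt(W)
sqrt(W) = sqrt(444) = 21.07131
t = 1.21 * 21.07131 = 25.4963 s

Answer: 25.4963 s


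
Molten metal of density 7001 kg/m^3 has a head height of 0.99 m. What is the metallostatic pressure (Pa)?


Formula: P = rho * g * h
rho * g = 7001 * 9.81 = 68679.81 N/m^3
P = 68679.81 * 0.99 = 67993.0119 Pa

Answer: 67993.0119 Pa


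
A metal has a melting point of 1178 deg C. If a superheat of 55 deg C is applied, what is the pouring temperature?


Formula: T_pour = T_melt + Superheat
T_pour = 1178 + 55 = 1233 deg C

Answer: 1233 deg C


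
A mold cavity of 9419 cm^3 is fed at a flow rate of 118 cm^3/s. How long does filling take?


Formula: t_fill = V_mold / Q_flow
t = 9419 cm^3 / 118 cm^3/s = 79.8220 s

79.8220 s


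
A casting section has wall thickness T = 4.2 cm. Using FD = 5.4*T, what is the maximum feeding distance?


Formula: FD = 5.4 * T  (riser feeding-distance rule)
FD = 5.4 * 4.2 cm = 22.6800 cm

Answer: 22.6800 cm


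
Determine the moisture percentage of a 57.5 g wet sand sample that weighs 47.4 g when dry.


Formula: MC = (W_wet - W_dry) / W_wet * 100
Water mass = 57.5 - 47.4 = 10.1 g
MC = 10.1 / 57.5 * 100 = 17.5652%

Answer: 17.5652%


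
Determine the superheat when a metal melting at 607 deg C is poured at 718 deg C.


Formula: Superheat = T_pour - T_melt
Superheat = 718 - 607 = 111 deg C

111 deg C


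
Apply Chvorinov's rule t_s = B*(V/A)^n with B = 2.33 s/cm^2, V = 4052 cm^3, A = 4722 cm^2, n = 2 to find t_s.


Formula: t_s = B * (V/A)^n  (Chvorinov's rule, n=2)
Modulus M = V/A = 4052/4722 = 0.858111 cm
M^2 = 0.858111^2 = 0.736354 cm^2
t_s = 2.33 * 0.736354 = 1.7157 s

1.7157 s


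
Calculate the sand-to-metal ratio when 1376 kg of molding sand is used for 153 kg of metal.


Formula: Sand-to-Metal Ratio = W_sand / W_metal
Ratio = 1376 kg / 153 kg = 8.9935

Final answer: 8.9935


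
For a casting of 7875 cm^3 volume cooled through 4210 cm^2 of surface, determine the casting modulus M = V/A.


Formula: Casting Modulus M = V / A
M = 7875 cm^3 / 4210 cm^2 = 1.8705 cm

1.8705 cm


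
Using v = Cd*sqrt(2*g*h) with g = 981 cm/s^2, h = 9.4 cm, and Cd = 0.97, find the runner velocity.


Formula: v = Cd * sqrt(2 * g * h)  (Torricelli with discharge coefficient)
2*g*h = 2 * 981 * 9.4 = 18442.8 cm^2/s^2
sqrt(18442.8) = 135.80427 cm/s
v = 0.97 * 135.80427 = 131.7301 cm/s

Answer: 131.7301 cm/s


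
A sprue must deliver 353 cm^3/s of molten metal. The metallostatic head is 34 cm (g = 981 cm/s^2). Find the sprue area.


Formula: v = sqrt(2*g*h), A = Q/v
Velocity: v = sqrt(2 * 981 * 34) = sqrt(66708) = 258.2789 cm/s
Sprue area: A = Q / v = 353 / 258.2789 = 1.3667 cm^2


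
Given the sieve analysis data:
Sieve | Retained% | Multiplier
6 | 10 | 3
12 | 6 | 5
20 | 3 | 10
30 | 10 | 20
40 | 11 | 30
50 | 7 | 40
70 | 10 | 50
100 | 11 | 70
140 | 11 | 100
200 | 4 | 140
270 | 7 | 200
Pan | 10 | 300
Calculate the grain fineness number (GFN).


Formula: GFN = sum(pct * multiplier) / sum(pct)
sum(pct * multiplier) = 8230
sum(pct) = 100
GFN = 8230 / 100 = 82.30

Final answer: 82.30


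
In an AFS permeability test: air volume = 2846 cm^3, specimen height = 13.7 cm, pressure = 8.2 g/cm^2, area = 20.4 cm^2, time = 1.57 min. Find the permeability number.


Formula: Permeability Number P = (V * H) / (p * A * t)
Numerator: V * H = 2846 * 13.7 = 38990.2
Denominator: p * A * t = 8.2 * 20.4 * 1.57 = 262.6296
P = 38990.2 / 262.6296 = 148.4608


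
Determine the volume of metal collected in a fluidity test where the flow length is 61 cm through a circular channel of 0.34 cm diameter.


Formula: V = pi * (d/2)^2 * L  (cylinder volume)
Radius = 0.34/2 = 0.17 cm
V = pi * 0.17^2 * 61 = 5.5383 cm^3

5.5383 cm^3


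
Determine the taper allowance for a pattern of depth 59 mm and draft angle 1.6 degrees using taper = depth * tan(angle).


Formula: taper = depth * tan(draft_angle)
tan(1.6 deg) = 0.0279325
taper = 59 mm * 0.0279325 = 1.6480 mm

Final answer: 1.6480 mm


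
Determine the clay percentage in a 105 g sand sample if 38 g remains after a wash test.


Formula: Clay% = (W_total - W_washed) / W_total * 100
Clay mass = 105 - 38 = 67 g
Clay% = 67 / 105 * 100 = 63.8095%

Final answer: 63.8095%


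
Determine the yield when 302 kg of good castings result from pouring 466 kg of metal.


Formula: Casting Yield = (W_good / W_total) * 100
Yield = (302 kg / 466 kg) * 100 = 64.8069%

Answer: 64.8069%


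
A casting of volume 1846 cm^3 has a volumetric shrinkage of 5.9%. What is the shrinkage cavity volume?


Formula: V_shrink = V_casting * shrinkage_pct / 100
V_shrink = 1846 cm^3 * 5.9 / 100 = 108.9140 cm^3

Answer: 108.9140 cm^3


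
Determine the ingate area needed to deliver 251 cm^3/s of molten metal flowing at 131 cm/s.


Formula: A_ingate = Q / v  (continuity equation)
A = 251 cm^3/s / 131 cm/s = 1.9160 cm^2


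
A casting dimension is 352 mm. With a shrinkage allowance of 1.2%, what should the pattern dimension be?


Formula: L_pattern = L_casting * (1 + shrinkage_rate/100)
Shrinkage factor = 1 + 1.2/100 = 1.012
L_pattern = 352 mm * 1.012 = 356.2240 mm

Answer: 356.2240 mm


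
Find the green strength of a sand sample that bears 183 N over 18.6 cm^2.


Formula: Compressive Strength = Force / Area
Strength = 183 N / 18.6 cm^2 = 9.8387 N/cm^2

Final answer: 9.8387 N/cm^2


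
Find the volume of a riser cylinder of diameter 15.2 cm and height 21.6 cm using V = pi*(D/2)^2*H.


Formula: V = pi * (D/2)^2 * H  (cylinder volume)
Radius = D/2 = 15.2/2 = 7.6 cm
V = pi * 7.6^2 * 21.6 = 3919.5013 cm^3

Answer: 3919.5013 cm^3


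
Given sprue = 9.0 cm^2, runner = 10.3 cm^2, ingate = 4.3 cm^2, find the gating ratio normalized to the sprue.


Sprue:Runner:Ingate = 1 : 10.3/9.0 : 4.3/9.0 = 1:1.14:0.48

Final answer: 1:1.14:0.48


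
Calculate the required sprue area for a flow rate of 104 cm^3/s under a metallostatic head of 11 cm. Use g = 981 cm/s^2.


Formula: v = sqrt(2*g*h), A = Q/v
Velocity: v = sqrt(2 * 981 * 11) = sqrt(21582) = 146.9081 cm/s
Sprue area: A = Q / v = 104 / 146.9081 = 0.7079 cm^2

0.7079 cm^2


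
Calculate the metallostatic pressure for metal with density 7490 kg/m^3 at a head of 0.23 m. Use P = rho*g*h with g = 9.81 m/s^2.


Formula: P = rho * g * h
rho * g = 7490 * 9.81 = 73476.9 N/m^3
P = 73476.9 * 0.23 = 16899.6870 Pa

Final answer: 16899.6870 Pa


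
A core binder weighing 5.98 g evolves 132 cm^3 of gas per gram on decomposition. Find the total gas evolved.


Formula: V_gas = W_binder * gas_evolution_rate
V = 5.98 g * 132 cm^3/g = 789.3600 cm^3

Final answer: 789.3600 cm^3


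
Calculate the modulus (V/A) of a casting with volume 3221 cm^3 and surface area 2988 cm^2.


Formula: Casting Modulus M = V / A
M = 3221 cm^3 / 2988 cm^2 = 1.0780 cm

Answer: 1.0780 cm


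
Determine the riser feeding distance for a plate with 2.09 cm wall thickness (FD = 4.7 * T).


Formula: FD = 4.7 * T  (riser feeding-distance rule)
FD = 4.7 * 2.09 cm = 9.8230 cm


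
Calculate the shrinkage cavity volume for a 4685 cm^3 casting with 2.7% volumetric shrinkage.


Formula: V_shrink = V_casting * shrinkage_pct / 100
V_shrink = 4685 cm^3 * 2.7 / 100 = 126.4950 cm^3

Final answer: 126.4950 cm^3


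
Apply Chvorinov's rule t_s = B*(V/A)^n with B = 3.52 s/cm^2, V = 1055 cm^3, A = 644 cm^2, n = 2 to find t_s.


Formula: t_s = B * (V/A)^n  (Chvorinov's rule, n=2)
Modulus M = V/A = 1055/644 = 1.638199 cm
M^2 = 1.638199^2 = 2.683696 cm^2
t_s = 3.52 * 2.683696 = 9.4466 s

Final answer: 9.4466 s


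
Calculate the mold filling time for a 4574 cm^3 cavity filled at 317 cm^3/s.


Formula: t_fill = V_mold / Q_flow
t = 4574 cm^3 / 317 cm^3/s = 14.4290 s


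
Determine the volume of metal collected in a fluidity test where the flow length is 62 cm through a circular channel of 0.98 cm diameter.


Formula: V = pi * (d/2)^2 * L  (cylinder volume)
Radius = 0.98/2 = 0.49 cm
V = pi * 0.49^2 * 62 = 46.7664 cm^3


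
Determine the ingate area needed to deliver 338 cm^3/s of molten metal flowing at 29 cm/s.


Formula: A_ingate = Q / v  (continuity equation)
A = 338 cm^3/s / 29 cm/s = 11.6552 cm^2

Answer: 11.6552 cm^2


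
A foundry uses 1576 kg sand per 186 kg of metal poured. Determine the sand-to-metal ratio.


Formula: Sand-to-Metal Ratio = W_sand / W_metal
Ratio = 1576 kg / 186 kg = 8.4731


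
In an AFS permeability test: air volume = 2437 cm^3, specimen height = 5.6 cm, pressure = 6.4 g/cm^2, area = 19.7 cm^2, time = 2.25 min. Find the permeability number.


Formula: Permeability Number P = (V * H) / (p * A * t)
Numerator: V * H = 2437 * 5.6 = 13647.2
Denominator: p * A * t = 6.4 * 19.7 * 2.25 = 283.68
P = 13647.2 / 283.68 = 48.1077


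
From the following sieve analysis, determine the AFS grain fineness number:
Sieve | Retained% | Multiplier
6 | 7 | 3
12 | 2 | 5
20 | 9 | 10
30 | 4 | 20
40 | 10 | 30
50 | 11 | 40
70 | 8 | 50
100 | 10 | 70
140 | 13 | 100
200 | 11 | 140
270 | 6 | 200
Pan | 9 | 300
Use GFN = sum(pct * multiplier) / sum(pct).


Formula: GFN = sum(pct * multiplier) / sum(pct)
sum(pct * multiplier) = 8781
sum(pct) = 100
GFN = 8781 / 100 = 87.81


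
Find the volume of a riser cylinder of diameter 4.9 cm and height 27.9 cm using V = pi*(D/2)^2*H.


Formula: V = pi * (D/2)^2 * H  (cylinder volume)
Radius = D/2 = 4.9/2 = 2.45 cm
V = pi * 2.45^2 * 27.9 = 526.1217 cm^3


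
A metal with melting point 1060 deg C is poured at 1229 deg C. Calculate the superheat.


Formula: Superheat = T_pour - T_melt
Superheat = 1229 - 1060 = 169 deg C


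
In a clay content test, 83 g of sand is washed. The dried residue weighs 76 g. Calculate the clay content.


Formula: Clay% = (W_total - W_washed) / W_total * 100
Clay mass = 83 - 76 = 7 g
Clay% = 7 / 83 * 100 = 8.4337%


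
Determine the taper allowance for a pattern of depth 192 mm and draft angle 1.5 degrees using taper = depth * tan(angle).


Formula: taper = depth * tan(draft_angle)
tan(1.5 deg) = 0.0261859
taper = 192 mm * 0.0261859 = 5.0277 mm

Final answer: 5.0277 mm


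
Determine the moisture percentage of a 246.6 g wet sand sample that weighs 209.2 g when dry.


Formula: MC = (W_wet - W_dry) / W_wet * 100
Water mass = 246.6 - 209.2 = 37.4 g
MC = 37.4 / 246.6 * 100 = 15.1663%

Answer: 15.1663%


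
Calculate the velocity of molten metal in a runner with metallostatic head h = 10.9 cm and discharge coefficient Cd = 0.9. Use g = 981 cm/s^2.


Formula: v = Cd * sqrt(2 * g * h)  (Torricelli with discharge coefficient)
2*g*h = 2 * 981 * 10.9 = 21385.8 cm^2/s^2
sqrt(21385.8) = 146.23885 cm/s
v = 0.9 * 146.23885 = 131.6150 cm/s

131.6150 cm/s


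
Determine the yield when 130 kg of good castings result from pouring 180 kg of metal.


Formula: Casting Yield = (W_good / W_total) * 100
Yield = (130 kg / 180 kg) * 100 = 72.2222%

72.2222%


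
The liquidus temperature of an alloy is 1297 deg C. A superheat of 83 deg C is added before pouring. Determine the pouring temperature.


Formula: T_pour = T_melt + Superheat
T_pour = 1297 + 83 = 1380 deg C

Answer: 1380 deg C


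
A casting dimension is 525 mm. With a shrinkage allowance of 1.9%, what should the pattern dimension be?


Formula: L_pattern = L_casting * (1 + shrinkage_rate/100)
Shrinkage factor = 1 + 1.9/100 = 1.019
L_pattern = 525 mm * 1.019 = 534.9750 mm

Answer: 534.9750 mm


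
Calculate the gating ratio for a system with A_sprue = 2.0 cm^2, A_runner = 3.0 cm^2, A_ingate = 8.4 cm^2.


Sprue:Runner:Ingate = 1 : 3.0/2.0 : 8.4/2.0 = 1:1.50:4.20

Final answer: 1:1.50:4.20


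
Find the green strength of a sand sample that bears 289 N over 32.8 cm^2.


Formula: Compressive Strength = Force / Area
Strength = 289 N / 32.8 cm^2 = 8.8110 N/cm^2


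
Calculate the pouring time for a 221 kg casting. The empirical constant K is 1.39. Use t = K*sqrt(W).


Formula: t = K * sqrt(W)
sqrt(W) = sqrt(221) = 14.86607
t = 1.39 * 14.86607 = 20.6638 s

20.6638 s


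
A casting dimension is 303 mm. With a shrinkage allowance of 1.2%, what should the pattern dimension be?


Formula: L_pattern = L_casting * (1 + shrinkage_rate/100)
Shrinkage factor = 1 + 1.2/100 = 1.012
L_pattern = 303 mm * 1.012 = 306.6360 mm

Answer: 306.6360 mm


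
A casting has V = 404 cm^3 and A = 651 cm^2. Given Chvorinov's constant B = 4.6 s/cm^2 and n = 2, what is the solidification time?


Formula: t_s = B * (V/A)^n  (Chvorinov's rule, n=2)
Modulus M = V/A = 404/651 = 0.620584 cm
M^2 = 0.620584^2 = 0.385125 cm^2
t_s = 4.6 * 0.385125 = 1.7716 s


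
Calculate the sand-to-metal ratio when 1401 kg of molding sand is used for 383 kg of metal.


Formula: Sand-to-Metal Ratio = W_sand / W_metal
Ratio = 1401 kg / 383 kg = 3.6580

Final answer: 3.6580


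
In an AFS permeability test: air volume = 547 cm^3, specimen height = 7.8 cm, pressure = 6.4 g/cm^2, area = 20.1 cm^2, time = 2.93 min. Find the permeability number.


Formula: Permeability Number P = (V * H) / (p * A * t)
Numerator: V * H = 547 * 7.8 = 4266.6
Denominator: p * A * t = 6.4 * 20.1 * 2.93 = 376.9152
P = 4266.6 / 376.9152 = 11.3198


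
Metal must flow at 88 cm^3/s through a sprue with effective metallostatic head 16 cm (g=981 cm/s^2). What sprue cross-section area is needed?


Formula: v = sqrt(2*g*h), A = Q/v
Velocity: v = sqrt(2 * 981 * 16) = sqrt(31392) = 177.1779 cm/s
Sprue area: A = Q / v = 88 / 177.1779 = 0.4967 cm^2

Answer: 0.4967 cm^2


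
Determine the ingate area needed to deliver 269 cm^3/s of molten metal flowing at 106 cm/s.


Formula: A_ingate = Q / v  (continuity equation)
A = 269 cm^3/s / 106 cm/s = 2.5377 cm^2


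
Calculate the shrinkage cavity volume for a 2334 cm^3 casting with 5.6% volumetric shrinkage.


Formula: V_shrink = V_casting * shrinkage_pct / 100
V_shrink = 2334 cm^3 * 5.6 / 100 = 130.7040 cm^3

Answer: 130.7040 cm^3


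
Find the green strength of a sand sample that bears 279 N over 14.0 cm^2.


Formula: Compressive Strength = Force / Area
Strength = 279 N / 14.0 cm^2 = 19.9286 N/cm^2

Answer: 19.9286 N/cm^2


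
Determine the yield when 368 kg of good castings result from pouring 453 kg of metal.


Formula: Casting Yield = (W_good / W_total) * 100
Yield = (368 kg / 453 kg) * 100 = 81.2362%

Answer: 81.2362%


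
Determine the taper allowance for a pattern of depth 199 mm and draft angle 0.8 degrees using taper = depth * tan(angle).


Formula: taper = depth * tan(draft_angle)
tan(0.8 deg) = 0.0139635
taper = 199 mm * 0.0139635 = 2.7787 mm

Answer: 2.7787 mm


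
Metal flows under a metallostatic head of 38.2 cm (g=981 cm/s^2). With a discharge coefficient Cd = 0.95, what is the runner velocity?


Formula: v = Cd * sqrt(2 * g * h)  (Torricelli with discharge coefficient)
2*g*h = 2 * 981 * 38.2 = 74948.4 cm^2/s^2
sqrt(74948.4) = 273.76705 cm/s
v = 0.95 * 273.76705 = 260.0787 cm/s

Final answer: 260.0787 cm/s


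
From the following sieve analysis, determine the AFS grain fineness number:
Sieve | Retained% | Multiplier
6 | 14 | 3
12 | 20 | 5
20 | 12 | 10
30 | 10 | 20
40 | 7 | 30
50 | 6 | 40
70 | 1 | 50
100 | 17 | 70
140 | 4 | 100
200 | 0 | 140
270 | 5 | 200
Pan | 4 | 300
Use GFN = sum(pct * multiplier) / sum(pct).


Formula: GFN = sum(pct * multiplier) / sum(pct)
sum(pct * multiplier) = 4752
sum(pct) = 100
GFN = 4752 / 100 = 47.52

Final answer: 47.52


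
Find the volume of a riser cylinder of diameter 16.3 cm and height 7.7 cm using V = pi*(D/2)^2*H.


Formula: V = pi * (D/2)^2 * H  (cylinder volume)
Radius = D/2 = 16.3/2 = 8.15 cm
V = pi * 8.15^2 * 7.7 = 1606.7778 cm^3

Final answer: 1606.7778 cm^3


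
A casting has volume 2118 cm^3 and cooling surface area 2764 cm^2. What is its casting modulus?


Formula: Casting Modulus M = V / A
M = 2118 cm^3 / 2764 cm^2 = 0.7663 cm


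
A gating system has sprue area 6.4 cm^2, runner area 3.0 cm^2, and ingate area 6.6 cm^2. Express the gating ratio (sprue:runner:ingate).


Sprue:Runner:Ingate = 1 : 3.0/6.4 : 6.6/6.4 = 1:0.47:1.03


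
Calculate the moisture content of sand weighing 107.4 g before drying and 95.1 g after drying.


Formula: MC = (W_wet - W_dry) / W_wet * 100
Water mass = 107.4 - 95.1 = 12.3 g
MC = 12.3 / 107.4 * 100 = 11.4525%

Final answer: 11.4525%


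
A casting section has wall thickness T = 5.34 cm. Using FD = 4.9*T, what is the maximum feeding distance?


Formula: FD = 4.9 * T  (riser feeding-distance rule)
FD = 4.9 * 5.34 cm = 26.1660 cm

Answer: 26.1660 cm


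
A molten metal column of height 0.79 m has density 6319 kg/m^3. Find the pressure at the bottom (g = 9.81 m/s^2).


Formula: P = rho * g * h
rho * g = 6319 * 9.81 = 61989.39 N/m^3
P = 61989.39 * 0.79 = 48971.6181 Pa

48971.6181 Pa


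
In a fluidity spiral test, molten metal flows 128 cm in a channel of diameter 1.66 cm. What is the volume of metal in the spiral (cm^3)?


Formula: V = pi * (d/2)^2 * L  (cylinder volume)
Radius = 1.66/2 = 0.83 cm
V = pi * 0.83^2 * 128 = 277.0231 cm^3


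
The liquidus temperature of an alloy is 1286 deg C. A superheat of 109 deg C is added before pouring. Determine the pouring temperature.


Formula: T_pour = T_melt + Superheat
T_pour = 1286 + 109 = 1395 deg C


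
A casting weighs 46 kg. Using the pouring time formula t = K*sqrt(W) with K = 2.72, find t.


Formula: t = K * sqrt(W)
sqrt(W) = sqrt(46) = 6.78233
t = 2.72 * 6.78233 = 18.4479 s

Answer: 18.4479 s


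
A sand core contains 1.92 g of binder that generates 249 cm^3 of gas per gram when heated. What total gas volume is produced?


Formula: V_gas = W_binder * gas_evolution_rate
V = 1.92 g * 249 cm^3/g = 478.0800 cm^3

Final answer: 478.0800 cm^3


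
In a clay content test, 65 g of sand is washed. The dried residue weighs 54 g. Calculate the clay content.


Formula: Clay% = (W_total - W_washed) / W_total * 100
Clay mass = 65 - 54 = 11 g
Clay% = 11 / 65 * 100 = 16.9231%

Answer: 16.9231%


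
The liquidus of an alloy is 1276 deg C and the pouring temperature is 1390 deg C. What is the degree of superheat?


Formula: Superheat = T_pour - T_melt
Superheat = 1390 - 1276 = 114 deg C

Final answer: 114 deg C


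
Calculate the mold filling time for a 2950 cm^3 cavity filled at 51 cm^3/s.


Formula: t_fill = V_mold / Q_flow
t = 2950 cm^3 / 51 cm^3/s = 57.8431 s


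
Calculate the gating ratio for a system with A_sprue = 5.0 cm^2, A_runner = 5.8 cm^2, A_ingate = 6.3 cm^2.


Sprue:Runner:Ingate = 1 : 5.8/5.0 : 6.3/5.0 = 1:1.16:1.26

Final answer: 1:1.16:1.26


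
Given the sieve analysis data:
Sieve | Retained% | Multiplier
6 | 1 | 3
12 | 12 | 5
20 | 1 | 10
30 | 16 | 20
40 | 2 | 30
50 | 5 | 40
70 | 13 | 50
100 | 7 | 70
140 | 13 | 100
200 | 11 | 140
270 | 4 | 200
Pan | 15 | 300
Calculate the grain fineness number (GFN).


Formula: GFN = sum(pct * multiplier) / sum(pct)
sum(pct * multiplier) = 9933
sum(pct) = 100
GFN = 9933 / 100 = 99.33

Answer: 99.33


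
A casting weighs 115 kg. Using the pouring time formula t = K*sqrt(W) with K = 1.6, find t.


Formula: t = K * sqrt(W)
sqrt(W) = sqrt(115) = 10.72381
t = 1.6 * 10.72381 = 17.1581 s

Answer: 17.1581 s


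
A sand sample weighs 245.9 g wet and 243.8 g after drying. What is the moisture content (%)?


Formula: MC = (W_wet - W_dry) / W_wet * 100
Water mass = 245.9 - 243.8 = 2.1 g
MC = 2.1 / 245.9 * 100 = 0.8540%

Final answer: 0.8540%


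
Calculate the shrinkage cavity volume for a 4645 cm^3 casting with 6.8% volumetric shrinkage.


Formula: V_shrink = V_casting * shrinkage_pct / 100
V_shrink = 4645 cm^3 * 6.8 / 100 = 315.8600 cm^3

315.8600 cm^3


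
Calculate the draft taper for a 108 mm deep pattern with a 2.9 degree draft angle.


Formula: taper = depth * tan(draft_angle)
tan(2.9 deg) = 0.0506578
taper = 108 mm * 0.0506578 = 5.4710 mm


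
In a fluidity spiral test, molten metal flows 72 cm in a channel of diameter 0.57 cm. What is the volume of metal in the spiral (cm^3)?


Formula: V = pi * (d/2)^2 * L  (cylinder volume)
Radius = 0.57/2 = 0.285 cm
V = pi * 0.285^2 * 72 = 18.3727 cm^3

Final answer: 18.3727 cm^3


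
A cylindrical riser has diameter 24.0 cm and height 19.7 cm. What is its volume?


Formula: V = pi * (D/2)^2 * H  (cylinder volume)
Radius = D/2 = 24.0/2 = 12.0 cm
V = pi * 12.0^2 * 19.7 = 8912.0700 cm^3

Answer: 8912.0700 cm^3


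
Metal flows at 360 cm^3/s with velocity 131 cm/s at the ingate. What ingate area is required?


Formula: A_ingate = Q / v  (continuity equation)
A = 360 cm^3/s / 131 cm/s = 2.7481 cm^2

2.7481 cm^2


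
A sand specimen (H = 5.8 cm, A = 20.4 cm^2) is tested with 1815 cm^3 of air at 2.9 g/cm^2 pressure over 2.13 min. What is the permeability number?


Formula: Permeability Number P = (V * H) / (p * A * t)
Numerator: V * H = 1815 * 5.8 = 10527.0
Denominator: p * A * t = 2.9 * 20.4 * 2.13 = 126.0108
P = 10527.0 / 126.0108 = 83.5405

83.5405


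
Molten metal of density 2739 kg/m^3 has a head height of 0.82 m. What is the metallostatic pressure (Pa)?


Formula: P = rho * g * h
rho * g = 2739 * 9.81 = 26869.59 N/m^3
P = 26869.59 * 0.82 = 22033.0638 Pa

22033.0638 Pa


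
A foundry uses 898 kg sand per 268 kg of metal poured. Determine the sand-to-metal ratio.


Formula: Sand-to-Metal Ratio = W_sand / W_metal
Ratio = 898 kg / 268 kg = 3.3507

Final answer: 3.3507


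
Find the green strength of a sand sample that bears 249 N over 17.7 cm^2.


Formula: Compressive Strength = Force / Area
Strength = 249 N / 17.7 cm^2 = 14.0678 N/cm^2

14.0678 N/cm^2


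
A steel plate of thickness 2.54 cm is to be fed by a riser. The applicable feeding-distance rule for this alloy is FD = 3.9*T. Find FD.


Formula: FD = 3.9 * T  (riser feeding-distance rule)
FD = 3.9 * 2.54 cm = 9.9060 cm

Answer: 9.9060 cm


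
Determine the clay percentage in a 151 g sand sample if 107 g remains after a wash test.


Formula: Clay% = (W_total - W_washed) / W_total * 100
Clay mass = 151 - 107 = 44 g
Clay% = 44 / 151 * 100 = 29.1391%


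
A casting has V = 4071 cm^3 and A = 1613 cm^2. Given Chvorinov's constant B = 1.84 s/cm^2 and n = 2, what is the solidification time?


Formula: t_s = B * (V/A)^n  (Chvorinov's rule, n=2)
Modulus M = V/A = 4071/1613 = 2.523869 cm
M^2 = 2.523869^2 = 6.369915 cm^2
t_s = 1.84 * 6.369915 = 11.7206 s

Final answer: 11.7206 s


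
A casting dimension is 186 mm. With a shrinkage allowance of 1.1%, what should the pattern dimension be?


Formula: L_pattern = L_casting * (1 + shrinkage_rate/100)
Shrinkage factor = 1 + 1.1/100 = 1.011
L_pattern = 186 mm * 1.011 = 188.0460 mm

Answer: 188.0460 mm


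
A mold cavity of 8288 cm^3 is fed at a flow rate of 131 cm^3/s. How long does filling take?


Formula: t_fill = V_mold / Q_flow
t = 8288 cm^3 / 131 cm^3/s = 63.2672 s

Answer: 63.2672 s


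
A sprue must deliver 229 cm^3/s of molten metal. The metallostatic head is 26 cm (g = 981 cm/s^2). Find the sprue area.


Formula: v = sqrt(2*g*h), A = Q/v
Velocity: v = sqrt(2 * 981 * 26) = sqrt(51012) = 225.8584 cm/s
Sprue area: A = Q / v = 229 / 225.8584 = 1.0139 cm^2

Final answer: 1.0139 cm^2


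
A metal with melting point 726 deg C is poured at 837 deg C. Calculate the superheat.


Formula: Superheat = T_pour - T_melt
Superheat = 837 - 726 = 111 deg C

Final answer: 111 deg C


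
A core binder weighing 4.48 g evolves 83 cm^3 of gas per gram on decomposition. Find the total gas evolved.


Formula: V_gas = W_binder * gas_evolution_rate
V = 4.48 g * 83 cm^3/g = 371.8400 cm^3


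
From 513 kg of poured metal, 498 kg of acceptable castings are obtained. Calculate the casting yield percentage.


Formula: Casting Yield = (W_good / W_total) * 100
Yield = (498 kg / 513 kg) * 100 = 97.0760%

Final answer: 97.0760%


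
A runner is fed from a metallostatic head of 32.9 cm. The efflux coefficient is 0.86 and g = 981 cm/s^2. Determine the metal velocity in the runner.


Formula: v = Cd * sqrt(2 * g * h)  (Torricelli with discharge coefficient)
2*g*h = 2 * 981 * 32.9 = 64549.8 cm^2/s^2
sqrt(64549.8) = 254.06653 cm/s
v = 0.86 * 254.06653 = 218.4972 cm/s

Answer: 218.4972 cm/s
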